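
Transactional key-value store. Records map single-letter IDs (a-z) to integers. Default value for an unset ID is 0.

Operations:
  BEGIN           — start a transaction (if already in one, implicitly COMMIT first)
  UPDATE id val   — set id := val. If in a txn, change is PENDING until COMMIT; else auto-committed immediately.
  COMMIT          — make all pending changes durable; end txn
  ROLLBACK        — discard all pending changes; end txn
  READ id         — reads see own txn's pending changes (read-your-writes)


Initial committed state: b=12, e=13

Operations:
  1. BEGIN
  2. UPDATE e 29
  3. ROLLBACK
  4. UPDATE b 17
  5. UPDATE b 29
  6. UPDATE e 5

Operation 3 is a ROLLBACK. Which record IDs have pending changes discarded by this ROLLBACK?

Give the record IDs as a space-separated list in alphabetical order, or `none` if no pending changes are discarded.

Initial committed: {b=12, e=13}
Op 1: BEGIN: in_txn=True, pending={}
Op 2: UPDATE e=29 (pending; pending now {e=29})
Op 3: ROLLBACK: discarded pending ['e']; in_txn=False
Op 4: UPDATE b=17 (auto-commit; committed b=17)
Op 5: UPDATE b=29 (auto-commit; committed b=29)
Op 6: UPDATE e=5 (auto-commit; committed e=5)
ROLLBACK at op 3 discards: ['e']

Answer: e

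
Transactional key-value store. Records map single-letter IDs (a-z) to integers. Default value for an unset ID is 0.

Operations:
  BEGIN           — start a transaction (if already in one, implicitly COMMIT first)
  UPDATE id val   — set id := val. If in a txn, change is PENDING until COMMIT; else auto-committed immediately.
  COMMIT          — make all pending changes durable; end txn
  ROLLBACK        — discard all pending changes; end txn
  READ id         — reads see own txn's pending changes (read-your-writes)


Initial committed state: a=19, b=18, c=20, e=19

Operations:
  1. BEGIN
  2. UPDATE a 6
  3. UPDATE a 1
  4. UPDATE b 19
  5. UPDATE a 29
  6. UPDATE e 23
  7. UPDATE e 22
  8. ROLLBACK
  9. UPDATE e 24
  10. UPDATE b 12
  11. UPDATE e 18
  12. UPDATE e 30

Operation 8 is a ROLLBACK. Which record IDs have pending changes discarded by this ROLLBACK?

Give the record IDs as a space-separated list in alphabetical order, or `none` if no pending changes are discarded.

Initial committed: {a=19, b=18, c=20, e=19}
Op 1: BEGIN: in_txn=True, pending={}
Op 2: UPDATE a=6 (pending; pending now {a=6})
Op 3: UPDATE a=1 (pending; pending now {a=1})
Op 4: UPDATE b=19 (pending; pending now {a=1, b=19})
Op 5: UPDATE a=29 (pending; pending now {a=29, b=19})
Op 6: UPDATE e=23 (pending; pending now {a=29, b=19, e=23})
Op 7: UPDATE e=22 (pending; pending now {a=29, b=19, e=22})
Op 8: ROLLBACK: discarded pending ['a', 'b', 'e']; in_txn=False
Op 9: UPDATE e=24 (auto-commit; committed e=24)
Op 10: UPDATE b=12 (auto-commit; committed b=12)
Op 11: UPDATE e=18 (auto-commit; committed e=18)
Op 12: UPDATE e=30 (auto-commit; committed e=30)
ROLLBACK at op 8 discards: ['a', 'b', 'e']

Answer: a b e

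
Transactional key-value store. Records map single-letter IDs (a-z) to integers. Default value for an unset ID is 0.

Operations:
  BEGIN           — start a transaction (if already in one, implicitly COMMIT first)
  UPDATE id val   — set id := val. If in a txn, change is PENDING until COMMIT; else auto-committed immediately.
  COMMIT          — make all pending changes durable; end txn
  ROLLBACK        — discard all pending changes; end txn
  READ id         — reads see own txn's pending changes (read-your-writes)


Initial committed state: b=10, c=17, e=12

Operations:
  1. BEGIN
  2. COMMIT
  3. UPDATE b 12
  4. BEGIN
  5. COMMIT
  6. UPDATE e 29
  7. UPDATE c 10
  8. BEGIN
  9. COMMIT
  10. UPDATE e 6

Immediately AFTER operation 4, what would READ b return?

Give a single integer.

Answer: 12

Derivation:
Initial committed: {b=10, c=17, e=12}
Op 1: BEGIN: in_txn=True, pending={}
Op 2: COMMIT: merged [] into committed; committed now {b=10, c=17, e=12}
Op 3: UPDATE b=12 (auto-commit; committed b=12)
Op 4: BEGIN: in_txn=True, pending={}
After op 4: visible(b) = 12 (pending={}, committed={b=12, c=17, e=12})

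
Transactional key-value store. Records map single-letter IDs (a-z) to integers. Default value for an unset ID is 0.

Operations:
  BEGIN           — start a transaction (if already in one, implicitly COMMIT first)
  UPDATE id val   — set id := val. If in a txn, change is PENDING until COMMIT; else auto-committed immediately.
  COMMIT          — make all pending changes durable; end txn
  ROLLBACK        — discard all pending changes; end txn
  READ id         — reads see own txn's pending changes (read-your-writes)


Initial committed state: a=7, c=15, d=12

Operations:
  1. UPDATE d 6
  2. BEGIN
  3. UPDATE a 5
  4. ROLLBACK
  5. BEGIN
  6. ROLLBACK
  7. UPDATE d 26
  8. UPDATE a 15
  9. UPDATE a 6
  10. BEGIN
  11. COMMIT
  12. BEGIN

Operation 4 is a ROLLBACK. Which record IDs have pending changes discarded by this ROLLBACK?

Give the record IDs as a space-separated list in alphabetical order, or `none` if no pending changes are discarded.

Answer: a

Derivation:
Initial committed: {a=7, c=15, d=12}
Op 1: UPDATE d=6 (auto-commit; committed d=6)
Op 2: BEGIN: in_txn=True, pending={}
Op 3: UPDATE a=5 (pending; pending now {a=5})
Op 4: ROLLBACK: discarded pending ['a']; in_txn=False
Op 5: BEGIN: in_txn=True, pending={}
Op 6: ROLLBACK: discarded pending []; in_txn=False
Op 7: UPDATE d=26 (auto-commit; committed d=26)
Op 8: UPDATE a=15 (auto-commit; committed a=15)
Op 9: UPDATE a=6 (auto-commit; committed a=6)
Op 10: BEGIN: in_txn=True, pending={}
Op 11: COMMIT: merged [] into committed; committed now {a=6, c=15, d=26}
Op 12: BEGIN: in_txn=True, pending={}
ROLLBACK at op 4 discards: ['a']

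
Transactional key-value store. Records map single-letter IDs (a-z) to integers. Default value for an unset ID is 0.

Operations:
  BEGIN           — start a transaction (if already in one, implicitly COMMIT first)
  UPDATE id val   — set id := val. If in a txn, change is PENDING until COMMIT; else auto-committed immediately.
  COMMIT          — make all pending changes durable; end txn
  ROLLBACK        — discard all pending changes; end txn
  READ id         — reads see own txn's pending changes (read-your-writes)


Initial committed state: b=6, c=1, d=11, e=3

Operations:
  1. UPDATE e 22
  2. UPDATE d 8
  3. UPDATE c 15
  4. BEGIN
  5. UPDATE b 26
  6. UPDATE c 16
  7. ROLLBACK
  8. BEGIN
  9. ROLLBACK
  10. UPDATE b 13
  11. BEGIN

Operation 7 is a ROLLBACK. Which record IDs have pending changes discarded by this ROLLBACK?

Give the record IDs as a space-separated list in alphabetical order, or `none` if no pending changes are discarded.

Answer: b c

Derivation:
Initial committed: {b=6, c=1, d=11, e=3}
Op 1: UPDATE e=22 (auto-commit; committed e=22)
Op 2: UPDATE d=8 (auto-commit; committed d=8)
Op 3: UPDATE c=15 (auto-commit; committed c=15)
Op 4: BEGIN: in_txn=True, pending={}
Op 5: UPDATE b=26 (pending; pending now {b=26})
Op 6: UPDATE c=16 (pending; pending now {b=26, c=16})
Op 7: ROLLBACK: discarded pending ['b', 'c']; in_txn=False
Op 8: BEGIN: in_txn=True, pending={}
Op 9: ROLLBACK: discarded pending []; in_txn=False
Op 10: UPDATE b=13 (auto-commit; committed b=13)
Op 11: BEGIN: in_txn=True, pending={}
ROLLBACK at op 7 discards: ['b', 'c']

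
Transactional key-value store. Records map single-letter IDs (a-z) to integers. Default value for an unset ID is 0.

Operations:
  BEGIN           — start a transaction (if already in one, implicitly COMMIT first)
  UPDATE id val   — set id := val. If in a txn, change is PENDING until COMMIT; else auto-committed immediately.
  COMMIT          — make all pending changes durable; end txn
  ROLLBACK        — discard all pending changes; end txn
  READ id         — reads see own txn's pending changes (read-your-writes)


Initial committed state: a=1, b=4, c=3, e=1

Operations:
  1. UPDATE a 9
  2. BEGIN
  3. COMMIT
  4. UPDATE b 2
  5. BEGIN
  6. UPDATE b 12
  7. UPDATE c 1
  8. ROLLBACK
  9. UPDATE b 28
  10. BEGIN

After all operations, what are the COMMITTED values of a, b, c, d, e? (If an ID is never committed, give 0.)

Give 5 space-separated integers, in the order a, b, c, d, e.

Initial committed: {a=1, b=4, c=3, e=1}
Op 1: UPDATE a=9 (auto-commit; committed a=9)
Op 2: BEGIN: in_txn=True, pending={}
Op 3: COMMIT: merged [] into committed; committed now {a=9, b=4, c=3, e=1}
Op 4: UPDATE b=2 (auto-commit; committed b=2)
Op 5: BEGIN: in_txn=True, pending={}
Op 6: UPDATE b=12 (pending; pending now {b=12})
Op 7: UPDATE c=1 (pending; pending now {b=12, c=1})
Op 8: ROLLBACK: discarded pending ['b', 'c']; in_txn=False
Op 9: UPDATE b=28 (auto-commit; committed b=28)
Op 10: BEGIN: in_txn=True, pending={}
Final committed: {a=9, b=28, c=3, e=1}

Answer: 9 28 3 0 1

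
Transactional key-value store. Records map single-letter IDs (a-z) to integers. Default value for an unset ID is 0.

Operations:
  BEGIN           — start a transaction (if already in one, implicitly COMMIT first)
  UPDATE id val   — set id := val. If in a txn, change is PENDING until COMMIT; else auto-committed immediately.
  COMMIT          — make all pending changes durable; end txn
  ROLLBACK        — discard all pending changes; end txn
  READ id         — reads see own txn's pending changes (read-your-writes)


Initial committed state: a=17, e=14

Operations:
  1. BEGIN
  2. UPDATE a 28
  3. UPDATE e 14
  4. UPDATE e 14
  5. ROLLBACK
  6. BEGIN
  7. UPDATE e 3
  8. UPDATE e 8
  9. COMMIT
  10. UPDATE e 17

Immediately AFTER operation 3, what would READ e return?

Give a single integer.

Answer: 14

Derivation:
Initial committed: {a=17, e=14}
Op 1: BEGIN: in_txn=True, pending={}
Op 2: UPDATE a=28 (pending; pending now {a=28})
Op 3: UPDATE e=14 (pending; pending now {a=28, e=14})
After op 3: visible(e) = 14 (pending={a=28, e=14}, committed={a=17, e=14})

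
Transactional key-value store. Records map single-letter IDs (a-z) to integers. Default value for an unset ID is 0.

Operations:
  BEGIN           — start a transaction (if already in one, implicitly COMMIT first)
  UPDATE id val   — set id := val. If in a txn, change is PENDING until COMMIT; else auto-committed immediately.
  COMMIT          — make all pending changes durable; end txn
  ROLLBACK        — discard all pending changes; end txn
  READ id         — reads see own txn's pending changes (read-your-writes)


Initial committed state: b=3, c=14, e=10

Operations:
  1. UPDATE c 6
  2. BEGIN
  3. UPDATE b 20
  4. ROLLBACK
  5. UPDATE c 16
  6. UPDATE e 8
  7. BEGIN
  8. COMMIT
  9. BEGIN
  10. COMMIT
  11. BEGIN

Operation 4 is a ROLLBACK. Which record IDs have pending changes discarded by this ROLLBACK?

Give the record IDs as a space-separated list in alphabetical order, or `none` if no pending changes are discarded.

Answer: b

Derivation:
Initial committed: {b=3, c=14, e=10}
Op 1: UPDATE c=6 (auto-commit; committed c=6)
Op 2: BEGIN: in_txn=True, pending={}
Op 3: UPDATE b=20 (pending; pending now {b=20})
Op 4: ROLLBACK: discarded pending ['b']; in_txn=False
Op 5: UPDATE c=16 (auto-commit; committed c=16)
Op 6: UPDATE e=8 (auto-commit; committed e=8)
Op 7: BEGIN: in_txn=True, pending={}
Op 8: COMMIT: merged [] into committed; committed now {b=3, c=16, e=8}
Op 9: BEGIN: in_txn=True, pending={}
Op 10: COMMIT: merged [] into committed; committed now {b=3, c=16, e=8}
Op 11: BEGIN: in_txn=True, pending={}
ROLLBACK at op 4 discards: ['b']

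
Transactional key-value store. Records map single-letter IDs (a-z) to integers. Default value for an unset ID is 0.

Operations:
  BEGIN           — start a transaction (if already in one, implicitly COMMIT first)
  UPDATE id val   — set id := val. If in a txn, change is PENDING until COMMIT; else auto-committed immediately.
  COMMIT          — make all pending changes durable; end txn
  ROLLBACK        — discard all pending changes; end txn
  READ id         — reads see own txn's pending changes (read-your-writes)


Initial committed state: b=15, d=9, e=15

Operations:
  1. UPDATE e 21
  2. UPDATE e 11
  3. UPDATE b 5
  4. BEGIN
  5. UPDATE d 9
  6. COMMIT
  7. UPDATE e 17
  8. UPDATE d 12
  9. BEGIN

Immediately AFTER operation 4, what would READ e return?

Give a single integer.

Answer: 11

Derivation:
Initial committed: {b=15, d=9, e=15}
Op 1: UPDATE e=21 (auto-commit; committed e=21)
Op 2: UPDATE e=11 (auto-commit; committed e=11)
Op 3: UPDATE b=5 (auto-commit; committed b=5)
Op 4: BEGIN: in_txn=True, pending={}
After op 4: visible(e) = 11 (pending={}, committed={b=5, d=9, e=11})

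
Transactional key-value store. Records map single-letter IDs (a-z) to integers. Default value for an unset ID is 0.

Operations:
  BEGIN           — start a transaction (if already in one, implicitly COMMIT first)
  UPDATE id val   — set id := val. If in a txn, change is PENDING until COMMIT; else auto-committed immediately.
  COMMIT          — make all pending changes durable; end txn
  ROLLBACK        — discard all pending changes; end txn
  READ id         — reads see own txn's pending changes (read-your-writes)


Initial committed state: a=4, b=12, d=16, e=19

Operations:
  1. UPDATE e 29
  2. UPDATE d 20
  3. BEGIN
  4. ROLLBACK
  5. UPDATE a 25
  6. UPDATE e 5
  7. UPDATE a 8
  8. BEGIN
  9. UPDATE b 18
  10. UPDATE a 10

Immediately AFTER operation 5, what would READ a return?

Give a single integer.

Initial committed: {a=4, b=12, d=16, e=19}
Op 1: UPDATE e=29 (auto-commit; committed e=29)
Op 2: UPDATE d=20 (auto-commit; committed d=20)
Op 3: BEGIN: in_txn=True, pending={}
Op 4: ROLLBACK: discarded pending []; in_txn=False
Op 5: UPDATE a=25 (auto-commit; committed a=25)
After op 5: visible(a) = 25 (pending={}, committed={a=25, b=12, d=20, e=29})

Answer: 25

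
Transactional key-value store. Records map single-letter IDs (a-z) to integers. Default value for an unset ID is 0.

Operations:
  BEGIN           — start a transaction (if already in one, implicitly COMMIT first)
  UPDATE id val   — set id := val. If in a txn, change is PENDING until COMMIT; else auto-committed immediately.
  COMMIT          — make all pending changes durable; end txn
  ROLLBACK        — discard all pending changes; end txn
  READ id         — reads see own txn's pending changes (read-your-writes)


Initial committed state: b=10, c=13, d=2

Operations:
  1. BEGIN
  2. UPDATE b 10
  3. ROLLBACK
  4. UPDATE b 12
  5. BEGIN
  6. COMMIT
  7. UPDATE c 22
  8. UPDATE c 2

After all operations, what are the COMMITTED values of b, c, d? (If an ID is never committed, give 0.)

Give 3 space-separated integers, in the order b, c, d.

Initial committed: {b=10, c=13, d=2}
Op 1: BEGIN: in_txn=True, pending={}
Op 2: UPDATE b=10 (pending; pending now {b=10})
Op 3: ROLLBACK: discarded pending ['b']; in_txn=False
Op 4: UPDATE b=12 (auto-commit; committed b=12)
Op 5: BEGIN: in_txn=True, pending={}
Op 6: COMMIT: merged [] into committed; committed now {b=12, c=13, d=2}
Op 7: UPDATE c=22 (auto-commit; committed c=22)
Op 8: UPDATE c=2 (auto-commit; committed c=2)
Final committed: {b=12, c=2, d=2}

Answer: 12 2 2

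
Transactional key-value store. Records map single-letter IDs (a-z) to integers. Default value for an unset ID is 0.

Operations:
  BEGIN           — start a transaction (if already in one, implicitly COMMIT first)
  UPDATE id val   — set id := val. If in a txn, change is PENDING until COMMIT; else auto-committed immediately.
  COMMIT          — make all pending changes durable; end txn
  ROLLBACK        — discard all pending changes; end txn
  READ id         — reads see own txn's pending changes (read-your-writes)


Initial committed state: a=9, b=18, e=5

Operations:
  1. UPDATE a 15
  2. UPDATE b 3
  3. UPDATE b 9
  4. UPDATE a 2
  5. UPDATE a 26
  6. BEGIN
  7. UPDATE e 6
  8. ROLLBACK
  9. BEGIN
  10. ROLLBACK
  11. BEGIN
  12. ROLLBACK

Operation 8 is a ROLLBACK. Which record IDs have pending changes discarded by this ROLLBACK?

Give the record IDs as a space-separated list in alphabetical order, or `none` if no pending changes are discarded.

Answer: e

Derivation:
Initial committed: {a=9, b=18, e=5}
Op 1: UPDATE a=15 (auto-commit; committed a=15)
Op 2: UPDATE b=3 (auto-commit; committed b=3)
Op 3: UPDATE b=9 (auto-commit; committed b=9)
Op 4: UPDATE a=2 (auto-commit; committed a=2)
Op 5: UPDATE a=26 (auto-commit; committed a=26)
Op 6: BEGIN: in_txn=True, pending={}
Op 7: UPDATE e=6 (pending; pending now {e=6})
Op 8: ROLLBACK: discarded pending ['e']; in_txn=False
Op 9: BEGIN: in_txn=True, pending={}
Op 10: ROLLBACK: discarded pending []; in_txn=False
Op 11: BEGIN: in_txn=True, pending={}
Op 12: ROLLBACK: discarded pending []; in_txn=False
ROLLBACK at op 8 discards: ['e']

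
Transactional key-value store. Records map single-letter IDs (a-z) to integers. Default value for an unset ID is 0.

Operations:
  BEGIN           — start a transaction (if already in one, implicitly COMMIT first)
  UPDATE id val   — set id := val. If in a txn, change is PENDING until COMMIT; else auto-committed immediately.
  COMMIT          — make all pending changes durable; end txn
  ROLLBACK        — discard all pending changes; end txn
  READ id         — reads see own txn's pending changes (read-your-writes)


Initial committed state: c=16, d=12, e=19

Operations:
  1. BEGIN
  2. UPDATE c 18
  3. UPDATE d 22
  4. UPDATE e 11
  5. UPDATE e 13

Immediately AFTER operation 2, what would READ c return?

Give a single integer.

Answer: 18

Derivation:
Initial committed: {c=16, d=12, e=19}
Op 1: BEGIN: in_txn=True, pending={}
Op 2: UPDATE c=18 (pending; pending now {c=18})
After op 2: visible(c) = 18 (pending={c=18}, committed={c=16, d=12, e=19})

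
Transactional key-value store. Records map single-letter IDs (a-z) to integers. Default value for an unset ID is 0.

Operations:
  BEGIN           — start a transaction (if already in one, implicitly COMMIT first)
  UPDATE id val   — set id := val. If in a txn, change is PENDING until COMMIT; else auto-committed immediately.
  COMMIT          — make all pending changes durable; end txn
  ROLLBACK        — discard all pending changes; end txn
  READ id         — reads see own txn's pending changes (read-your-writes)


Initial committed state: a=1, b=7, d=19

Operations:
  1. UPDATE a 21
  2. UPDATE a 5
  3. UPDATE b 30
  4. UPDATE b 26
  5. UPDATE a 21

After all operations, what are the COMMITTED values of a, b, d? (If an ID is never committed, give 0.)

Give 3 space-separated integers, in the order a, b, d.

Answer: 21 26 19

Derivation:
Initial committed: {a=1, b=7, d=19}
Op 1: UPDATE a=21 (auto-commit; committed a=21)
Op 2: UPDATE a=5 (auto-commit; committed a=5)
Op 3: UPDATE b=30 (auto-commit; committed b=30)
Op 4: UPDATE b=26 (auto-commit; committed b=26)
Op 5: UPDATE a=21 (auto-commit; committed a=21)
Final committed: {a=21, b=26, d=19}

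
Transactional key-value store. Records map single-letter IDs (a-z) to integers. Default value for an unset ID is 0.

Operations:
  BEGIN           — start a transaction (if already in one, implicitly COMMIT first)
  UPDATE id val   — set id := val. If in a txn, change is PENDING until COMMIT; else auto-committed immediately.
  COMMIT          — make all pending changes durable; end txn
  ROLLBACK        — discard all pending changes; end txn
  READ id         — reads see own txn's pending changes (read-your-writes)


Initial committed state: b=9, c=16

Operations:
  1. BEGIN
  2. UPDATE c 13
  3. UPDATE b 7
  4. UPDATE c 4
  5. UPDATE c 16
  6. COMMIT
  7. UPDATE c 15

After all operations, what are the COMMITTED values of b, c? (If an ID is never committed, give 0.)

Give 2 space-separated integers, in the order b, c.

Answer: 7 15

Derivation:
Initial committed: {b=9, c=16}
Op 1: BEGIN: in_txn=True, pending={}
Op 2: UPDATE c=13 (pending; pending now {c=13})
Op 3: UPDATE b=7 (pending; pending now {b=7, c=13})
Op 4: UPDATE c=4 (pending; pending now {b=7, c=4})
Op 5: UPDATE c=16 (pending; pending now {b=7, c=16})
Op 6: COMMIT: merged ['b', 'c'] into committed; committed now {b=7, c=16}
Op 7: UPDATE c=15 (auto-commit; committed c=15)
Final committed: {b=7, c=15}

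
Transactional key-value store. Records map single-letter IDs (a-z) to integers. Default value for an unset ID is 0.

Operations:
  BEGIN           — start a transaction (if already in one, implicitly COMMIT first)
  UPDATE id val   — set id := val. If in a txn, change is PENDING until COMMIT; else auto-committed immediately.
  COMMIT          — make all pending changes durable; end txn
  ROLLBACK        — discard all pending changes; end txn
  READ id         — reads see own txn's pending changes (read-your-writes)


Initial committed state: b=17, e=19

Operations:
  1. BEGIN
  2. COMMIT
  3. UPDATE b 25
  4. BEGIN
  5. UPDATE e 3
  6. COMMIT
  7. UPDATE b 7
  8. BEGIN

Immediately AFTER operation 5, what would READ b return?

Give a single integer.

Answer: 25

Derivation:
Initial committed: {b=17, e=19}
Op 1: BEGIN: in_txn=True, pending={}
Op 2: COMMIT: merged [] into committed; committed now {b=17, e=19}
Op 3: UPDATE b=25 (auto-commit; committed b=25)
Op 4: BEGIN: in_txn=True, pending={}
Op 5: UPDATE e=3 (pending; pending now {e=3})
After op 5: visible(b) = 25 (pending={e=3}, committed={b=25, e=19})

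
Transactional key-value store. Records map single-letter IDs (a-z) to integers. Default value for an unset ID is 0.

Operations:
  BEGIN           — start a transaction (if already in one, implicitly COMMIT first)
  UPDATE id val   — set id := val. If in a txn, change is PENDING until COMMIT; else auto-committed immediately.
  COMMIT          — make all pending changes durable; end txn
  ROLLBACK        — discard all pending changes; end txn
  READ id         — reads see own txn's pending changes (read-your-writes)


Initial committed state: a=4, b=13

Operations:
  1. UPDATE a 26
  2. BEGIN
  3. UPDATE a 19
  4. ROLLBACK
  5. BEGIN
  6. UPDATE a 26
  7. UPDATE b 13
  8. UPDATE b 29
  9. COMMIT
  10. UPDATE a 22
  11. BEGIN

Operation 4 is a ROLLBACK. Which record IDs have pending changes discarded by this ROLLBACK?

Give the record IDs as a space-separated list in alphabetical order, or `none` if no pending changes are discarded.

Answer: a

Derivation:
Initial committed: {a=4, b=13}
Op 1: UPDATE a=26 (auto-commit; committed a=26)
Op 2: BEGIN: in_txn=True, pending={}
Op 3: UPDATE a=19 (pending; pending now {a=19})
Op 4: ROLLBACK: discarded pending ['a']; in_txn=False
Op 5: BEGIN: in_txn=True, pending={}
Op 6: UPDATE a=26 (pending; pending now {a=26})
Op 7: UPDATE b=13 (pending; pending now {a=26, b=13})
Op 8: UPDATE b=29 (pending; pending now {a=26, b=29})
Op 9: COMMIT: merged ['a', 'b'] into committed; committed now {a=26, b=29}
Op 10: UPDATE a=22 (auto-commit; committed a=22)
Op 11: BEGIN: in_txn=True, pending={}
ROLLBACK at op 4 discards: ['a']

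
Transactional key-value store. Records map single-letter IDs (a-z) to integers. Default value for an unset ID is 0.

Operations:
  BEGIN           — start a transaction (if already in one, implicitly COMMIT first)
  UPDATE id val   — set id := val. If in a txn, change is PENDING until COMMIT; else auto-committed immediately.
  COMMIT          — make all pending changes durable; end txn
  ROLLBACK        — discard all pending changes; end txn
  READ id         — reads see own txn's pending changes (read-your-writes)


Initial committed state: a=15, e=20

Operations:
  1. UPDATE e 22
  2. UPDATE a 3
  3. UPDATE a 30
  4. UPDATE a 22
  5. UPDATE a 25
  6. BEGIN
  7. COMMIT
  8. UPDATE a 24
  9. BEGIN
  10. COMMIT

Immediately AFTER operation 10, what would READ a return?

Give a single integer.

Initial committed: {a=15, e=20}
Op 1: UPDATE e=22 (auto-commit; committed e=22)
Op 2: UPDATE a=3 (auto-commit; committed a=3)
Op 3: UPDATE a=30 (auto-commit; committed a=30)
Op 4: UPDATE a=22 (auto-commit; committed a=22)
Op 5: UPDATE a=25 (auto-commit; committed a=25)
Op 6: BEGIN: in_txn=True, pending={}
Op 7: COMMIT: merged [] into committed; committed now {a=25, e=22}
Op 8: UPDATE a=24 (auto-commit; committed a=24)
Op 9: BEGIN: in_txn=True, pending={}
Op 10: COMMIT: merged [] into committed; committed now {a=24, e=22}
After op 10: visible(a) = 24 (pending={}, committed={a=24, e=22})

Answer: 24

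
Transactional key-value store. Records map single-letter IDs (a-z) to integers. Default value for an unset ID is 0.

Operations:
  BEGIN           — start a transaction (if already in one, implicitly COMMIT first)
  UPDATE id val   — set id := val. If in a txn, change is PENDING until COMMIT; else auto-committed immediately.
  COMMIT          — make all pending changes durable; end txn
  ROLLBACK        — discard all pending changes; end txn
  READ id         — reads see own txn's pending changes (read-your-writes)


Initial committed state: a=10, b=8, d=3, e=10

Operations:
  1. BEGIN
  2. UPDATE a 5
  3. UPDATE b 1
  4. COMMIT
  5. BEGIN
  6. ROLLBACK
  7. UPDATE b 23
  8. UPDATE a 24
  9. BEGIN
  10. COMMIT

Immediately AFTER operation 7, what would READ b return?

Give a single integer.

Answer: 23

Derivation:
Initial committed: {a=10, b=8, d=3, e=10}
Op 1: BEGIN: in_txn=True, pending={}
Op 2: UPDATE a=5 (pending; pending now {a=5})
Op 3: UPDATE b=1 (pending; pending now {a=5, b=1})
Op 4: COMMIT: merged ['a', 'b'] into committed; committed now {a=5, b=1, d=3, e=10}
Op 5: BEGIN: in_txn=True, pending={}
Op 6: ROLLBACK: discarded pending []; in_txn=False
Op 7: UPDATE b=23 (auto-commit; committed b=23)
After op 7: visible(b) = 23 (pending={}, committed={a=5, b=23, d=3, e=10})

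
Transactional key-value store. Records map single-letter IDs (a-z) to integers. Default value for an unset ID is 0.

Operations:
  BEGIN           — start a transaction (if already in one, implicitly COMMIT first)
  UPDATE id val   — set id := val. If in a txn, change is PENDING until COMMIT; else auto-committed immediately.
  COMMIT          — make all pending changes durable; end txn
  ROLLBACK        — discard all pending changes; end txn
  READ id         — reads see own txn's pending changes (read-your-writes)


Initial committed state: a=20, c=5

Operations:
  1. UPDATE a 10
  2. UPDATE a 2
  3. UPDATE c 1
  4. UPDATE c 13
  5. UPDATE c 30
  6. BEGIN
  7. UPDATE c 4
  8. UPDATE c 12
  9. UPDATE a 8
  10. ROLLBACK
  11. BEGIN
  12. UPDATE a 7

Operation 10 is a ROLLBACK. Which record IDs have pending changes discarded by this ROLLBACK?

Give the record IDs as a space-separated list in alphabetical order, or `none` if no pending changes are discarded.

Initial committed: {a=20, c=5}
Op 1: UPDATE a=10 (auto-commit; committed a=10)
Op 2: UPDATE a=2 (auto-commit; committed a=2)
Op 3: UPDATE c=1 (auto-commit; committed c=1)
Op 4: UPDATE c=13 (auto-commit; committed c=13)
Op 5: UPDATE c=30 (auto-commit; committed c=30)
Op 6: BEGIN: in_txn=True, pending={}
Op 7: UPDATE c=4 (pending; pending now {c=4})
Op 8: UPDATE c=12 (pending; pending now {c=12})
Op 9: UPDATE a=8 (pending; pending now {a=8, c=12})
Op 10: ROLLBACK: discarded pending ['a', 'c']; in_txn=False
Op 11: BEGIN: in_txn=True, pending={}
Op 12: UPDATE a=7 (pending; pending now {a=7})
ROLLBACK at op 10 discards: ['a', 'c']

Answer: a c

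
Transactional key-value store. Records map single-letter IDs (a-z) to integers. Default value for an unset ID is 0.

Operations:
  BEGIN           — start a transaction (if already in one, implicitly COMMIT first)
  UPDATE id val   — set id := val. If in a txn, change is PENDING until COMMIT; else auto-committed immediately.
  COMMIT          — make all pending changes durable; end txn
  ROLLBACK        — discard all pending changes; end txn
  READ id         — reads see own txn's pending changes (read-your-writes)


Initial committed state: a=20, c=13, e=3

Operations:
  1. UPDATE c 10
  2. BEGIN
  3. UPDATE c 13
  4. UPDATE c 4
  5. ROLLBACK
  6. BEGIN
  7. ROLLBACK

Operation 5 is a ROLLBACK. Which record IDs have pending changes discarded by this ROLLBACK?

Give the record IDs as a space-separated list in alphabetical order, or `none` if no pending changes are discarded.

Initial committed: {a=20, c=13, e=3}
Op 1: UPDATE c=10 (auto-commit; committed c=10)
Op 2: BEGIN: in_txn=True, pending={}
Op 3: UPDATE c=13 (pending; pending now {c=13})
Op 4: UPDATE c=4 (pending; pending now {c=4})
Op 5: ROLLBACK: discarded pending ['c']; in_txn=False
Op 6: BEGIN: in_txn=True, pending={}
Op 7: ROLLBACK: discarded pending []; in_txn=False
ROLLBACK at op 5 discards: ['c']

Answer: c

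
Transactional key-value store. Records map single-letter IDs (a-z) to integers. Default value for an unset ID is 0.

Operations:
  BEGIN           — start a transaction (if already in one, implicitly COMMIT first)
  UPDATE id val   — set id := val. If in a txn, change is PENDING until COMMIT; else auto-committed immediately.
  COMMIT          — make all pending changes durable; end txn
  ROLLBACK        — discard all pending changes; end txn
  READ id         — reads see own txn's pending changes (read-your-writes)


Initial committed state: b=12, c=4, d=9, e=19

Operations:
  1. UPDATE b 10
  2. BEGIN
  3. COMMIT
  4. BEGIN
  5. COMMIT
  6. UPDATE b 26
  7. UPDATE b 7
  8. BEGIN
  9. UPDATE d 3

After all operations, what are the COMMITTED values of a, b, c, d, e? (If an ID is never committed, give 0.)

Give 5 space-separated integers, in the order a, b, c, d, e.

Answer: 0 7 4 9 19

Derivation:
Initial committed: {b=12, c=4, d=9, e=19}
Op 1: UPDATE b=10 (auto-commit; committed b=10)
Op 2: BEGIN: in_txn=True, pending={}
Op 3: COMMIT: merged [] into committed; committed now {b=10, c=4, d=9, e=19}
Op 4: BEGIN: in_txn=True, pending={}
Op 5: COMMIT: merged [] into committed; committed now {b=10, c=4, d=9, e=19}
Op 6: UPDATE b=26 (auto-commit; committed b=26)
Op 7: UPDATE b=7 (auto-commit; committed b=7)
Op 8: BEGIN: in_txn=True, pending={}
Op 9: UPDATE d=3 (pending; pending now {d=3})
Final committed: {b=7, c=4, d=9, e=19}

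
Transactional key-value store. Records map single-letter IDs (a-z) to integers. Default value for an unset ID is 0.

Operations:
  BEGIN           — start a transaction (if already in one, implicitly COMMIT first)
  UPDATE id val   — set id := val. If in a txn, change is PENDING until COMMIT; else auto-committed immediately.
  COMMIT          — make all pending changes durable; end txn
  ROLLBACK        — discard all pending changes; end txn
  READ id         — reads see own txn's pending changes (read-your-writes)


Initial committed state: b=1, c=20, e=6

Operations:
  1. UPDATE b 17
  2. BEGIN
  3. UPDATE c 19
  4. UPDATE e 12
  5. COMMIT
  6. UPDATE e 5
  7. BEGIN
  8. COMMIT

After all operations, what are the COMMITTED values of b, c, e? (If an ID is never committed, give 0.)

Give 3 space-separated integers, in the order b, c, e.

Initial committed: {b=1, c=20, e=6}
Op 1: UPDATE b=17 (auto-commit; committed b=17)
Op 2: BEGIN: in_txn=True, pending={}
Op 3: UPDATE c=19 (pending; pending now {c=19})
Op 4: UPDATE e=12 (pending; pending now {c=19, e=12})
Op 5: COMMIT: merged ['c', 'e'] into committed; committed now {b=17, c=19, e=12}
Op 6: UPDATE e=5 (auto-commit; committed e=5)
Op 7: BEGIN: in_txn=True, pending={}
Op 8: COMMIT: merged [] into committed; committed now {b=17, c=19, e=5}
Final committed: {b=17, c=19, e=5}

Answer: 17 19 5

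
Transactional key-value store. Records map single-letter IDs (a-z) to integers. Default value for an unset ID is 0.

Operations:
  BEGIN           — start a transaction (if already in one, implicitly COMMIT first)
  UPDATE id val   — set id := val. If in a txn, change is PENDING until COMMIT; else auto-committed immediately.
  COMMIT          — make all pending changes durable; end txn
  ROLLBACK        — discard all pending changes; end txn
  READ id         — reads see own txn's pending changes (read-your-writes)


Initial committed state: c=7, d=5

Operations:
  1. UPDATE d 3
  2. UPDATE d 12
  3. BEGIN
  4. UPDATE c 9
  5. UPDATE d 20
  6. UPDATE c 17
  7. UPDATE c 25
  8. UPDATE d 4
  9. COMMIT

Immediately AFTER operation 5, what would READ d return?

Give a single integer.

Answer: 20

Derivation:
Initial committed: {c=7, d=5}
Op 1: UPDATE d=3 (auto-commit; committed d=3)
Op 2: UPDATE d=12 (auto-commit; committed d=12)
Op 3: BEGIN: in_txn=True, pending={}
Op 4: UPDATE c=9 (pending; pending now {c=9})
Op 5: UPDATE d=20 (pending; pending now {c=9, d=20})
After op 5: visible(d) = 20 (pending={c=9, d=20}, committed={c=7, d=12})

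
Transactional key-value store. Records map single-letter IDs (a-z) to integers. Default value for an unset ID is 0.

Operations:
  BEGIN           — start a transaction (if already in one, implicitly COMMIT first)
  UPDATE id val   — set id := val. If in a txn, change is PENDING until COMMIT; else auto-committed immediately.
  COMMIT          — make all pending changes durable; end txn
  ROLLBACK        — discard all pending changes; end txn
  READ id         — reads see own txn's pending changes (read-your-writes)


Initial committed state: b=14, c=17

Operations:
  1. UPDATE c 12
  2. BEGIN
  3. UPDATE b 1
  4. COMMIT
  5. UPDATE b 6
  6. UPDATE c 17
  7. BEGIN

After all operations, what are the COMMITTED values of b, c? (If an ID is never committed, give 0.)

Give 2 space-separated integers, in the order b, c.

Initial committed: {b=14, c=17}
Op 1: UPDATE c=12 (auto-commit; committed c=12)
Op 2: BEGIN: in_txn=True, pending={}
Op 3: UPDATE b=1 (pending; pending now {b=1})
Op 4: COMMIT: merged ['b'] into committed; committed now {b=1, c=12}
Op 5: UPDATE b=6 (auto-commit; committed b=6)
Op 6: UPDATE c=17 (auto-commit; committed c=17)
Op 7: BEGIN: in_txn=True, pending={}
Final committed: {b=6, c=17}

Answer: 6 17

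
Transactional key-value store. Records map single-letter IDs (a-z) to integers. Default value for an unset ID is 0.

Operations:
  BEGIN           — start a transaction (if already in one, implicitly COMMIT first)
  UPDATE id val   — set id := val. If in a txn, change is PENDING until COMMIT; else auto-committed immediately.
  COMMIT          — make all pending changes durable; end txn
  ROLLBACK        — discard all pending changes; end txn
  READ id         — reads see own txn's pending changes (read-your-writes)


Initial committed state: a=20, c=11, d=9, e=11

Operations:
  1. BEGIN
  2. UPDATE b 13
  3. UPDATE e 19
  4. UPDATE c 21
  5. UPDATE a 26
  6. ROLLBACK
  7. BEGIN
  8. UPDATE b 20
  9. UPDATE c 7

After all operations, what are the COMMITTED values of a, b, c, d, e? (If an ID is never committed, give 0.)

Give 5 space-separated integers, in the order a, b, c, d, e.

Initial committed: {a=20, c=11, d=9, e=11}
Op 1: BEGIN: in_txn=True, pending={}
Op 2: UPDATE b=13 (pending; pending now {b=13})
Op 3: UPDATE e=19 (pending; pending now {b=13, e=19})
Op 4: UPDATE c=21 (pending; pending now {b=13, c=21, e=19})
Op 5: UPDATE a=26 (pending; pending now {a=26, b=13, c=21, e=19})
Op 6: ROLLBACK: discarded pending ['a', 'b', 'c', 'e']; in_txn=False
Op 7: BEGIN: in_txn=True, pending={}
Op 8: UPDATE b=20 (pending; pending now {b=20})
Op 9: UPDATE c=7 (pending; pending now {b=20, c=7})
Final committed: {a=20, c=11, d=9, e=11}

Answer: 20 0 11 9 11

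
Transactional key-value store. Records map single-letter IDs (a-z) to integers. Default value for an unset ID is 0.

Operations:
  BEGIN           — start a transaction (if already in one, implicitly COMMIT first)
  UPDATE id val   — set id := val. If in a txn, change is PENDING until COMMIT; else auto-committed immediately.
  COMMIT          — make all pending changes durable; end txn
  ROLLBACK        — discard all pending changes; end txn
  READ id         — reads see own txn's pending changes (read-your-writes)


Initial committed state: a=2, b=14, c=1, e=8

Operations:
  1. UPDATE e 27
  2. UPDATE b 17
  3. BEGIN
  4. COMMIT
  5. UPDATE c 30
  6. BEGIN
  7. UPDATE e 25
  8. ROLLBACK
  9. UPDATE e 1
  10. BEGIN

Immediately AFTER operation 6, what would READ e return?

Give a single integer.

Answer: 27

Derivation:
Initial committed: {a=2, b=14, c=1, e=8}
Op 1: UPDATE e=27 (auto-commit; committed e=27)
Op 2: UPDATE b=17 (auto-commit; committed b=17)
Op 3: BEGIN: in_txn=True, pending={}
Op 4: COMMIT: merged [] into committed; committed now {a=2, b=17, c=1, e=27}
Op 5: UPDATE c=30 (auto-commit; committed c=30)
Op 6: BEGIN: in_txn=True, pending={}
After op 6: visible(e) = 27 (pending={}, committed={a=2, b=17, c=30, e=27})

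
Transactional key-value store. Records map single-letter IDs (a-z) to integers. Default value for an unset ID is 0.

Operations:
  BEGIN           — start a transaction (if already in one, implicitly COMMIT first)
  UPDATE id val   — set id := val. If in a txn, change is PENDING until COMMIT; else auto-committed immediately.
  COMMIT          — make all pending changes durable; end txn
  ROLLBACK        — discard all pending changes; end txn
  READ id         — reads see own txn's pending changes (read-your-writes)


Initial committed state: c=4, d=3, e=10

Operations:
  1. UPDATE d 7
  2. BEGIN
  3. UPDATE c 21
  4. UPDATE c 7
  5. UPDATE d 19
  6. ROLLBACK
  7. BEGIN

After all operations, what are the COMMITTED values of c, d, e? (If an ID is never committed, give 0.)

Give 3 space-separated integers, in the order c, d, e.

Initial committed: {c=4, d=3, e=10}
Op 1: UPDATE d=7 (auto-commit; committed d=7)
Op 2: BEGIN: in_txn=True, pending={}
Op 3: UPDATE c=21 (pending; pending now {c=21})
Op 4: UPDATE c=7 (pending; pending now {c=7})
Op 5: UPDATE d=19 (pending; pending now {c=7, d=19})
Op 6: ROLLBACK: discarded pending ['c', 'd']; in_txn=False
Op 7: BEGIN: in_txn=True, pending={}
Final committed: {c=4, d=7, e=10}

Answer: 4 7 10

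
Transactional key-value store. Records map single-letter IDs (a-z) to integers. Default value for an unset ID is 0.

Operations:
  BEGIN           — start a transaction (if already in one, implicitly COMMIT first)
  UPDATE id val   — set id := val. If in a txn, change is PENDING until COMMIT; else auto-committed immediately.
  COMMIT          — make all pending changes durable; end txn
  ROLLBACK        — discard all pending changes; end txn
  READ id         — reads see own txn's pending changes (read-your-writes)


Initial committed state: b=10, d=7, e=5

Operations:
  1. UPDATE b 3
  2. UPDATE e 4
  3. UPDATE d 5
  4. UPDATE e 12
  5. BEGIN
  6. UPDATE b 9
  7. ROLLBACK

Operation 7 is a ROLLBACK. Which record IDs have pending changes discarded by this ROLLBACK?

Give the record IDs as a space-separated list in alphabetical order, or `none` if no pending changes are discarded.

Initial committed: {b=10, d=7, e=5}
Op 1: UPDATE b=3 (auto-commit; committed b=3)
Op 2: UPDATE e=4 (auto-commit; committed e=4)
Op 3: UPDATE d=5 (auto-commit; committed d=5)
Op 4: UPDATE e=12 (auto-commit; committed e=12)
Op 5: BEGIN: in_txn=True, pending={}
Op 6: UPDATE b=9 (pending; pending now {b=9})
Op 7: ROLLBACK: discarded pending ['b']; in_txn=False
ROLLBACK at op 7 discards: ['b']

Answer: b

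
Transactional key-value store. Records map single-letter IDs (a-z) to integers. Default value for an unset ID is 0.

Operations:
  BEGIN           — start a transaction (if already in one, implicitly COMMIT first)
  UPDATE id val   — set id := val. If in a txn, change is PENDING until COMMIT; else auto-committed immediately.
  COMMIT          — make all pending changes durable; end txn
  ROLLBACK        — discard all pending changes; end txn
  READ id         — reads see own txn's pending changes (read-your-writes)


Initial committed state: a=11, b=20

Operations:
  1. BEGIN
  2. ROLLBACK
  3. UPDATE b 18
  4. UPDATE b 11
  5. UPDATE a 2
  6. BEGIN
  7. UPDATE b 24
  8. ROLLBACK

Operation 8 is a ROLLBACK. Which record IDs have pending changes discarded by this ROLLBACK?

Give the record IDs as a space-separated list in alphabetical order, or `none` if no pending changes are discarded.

Initial committed: {a=11, b=20}
Op 1: BEGIN: in_txn=True, pending={}
Op 2: ROLLBACK: discarded pending []; in_txn=False
Op 3: UPDATE b=18 (auto-commit; committed b=18)
Op 4: UPDATE b=11 (auto-commit; committed b=11)
Op 5: UPDATE a=2 (auto-commit; committed a=2)
Op 6: BEGIN: in_txn=True, pending={}
Op 7: UPDATE b=24 (pending; pending now {b=24})
Op 8: ROLLBACK: discarded pending ['b']; in_txn=False
ROLLBACK at op 8 discards: ['b']

Answer: b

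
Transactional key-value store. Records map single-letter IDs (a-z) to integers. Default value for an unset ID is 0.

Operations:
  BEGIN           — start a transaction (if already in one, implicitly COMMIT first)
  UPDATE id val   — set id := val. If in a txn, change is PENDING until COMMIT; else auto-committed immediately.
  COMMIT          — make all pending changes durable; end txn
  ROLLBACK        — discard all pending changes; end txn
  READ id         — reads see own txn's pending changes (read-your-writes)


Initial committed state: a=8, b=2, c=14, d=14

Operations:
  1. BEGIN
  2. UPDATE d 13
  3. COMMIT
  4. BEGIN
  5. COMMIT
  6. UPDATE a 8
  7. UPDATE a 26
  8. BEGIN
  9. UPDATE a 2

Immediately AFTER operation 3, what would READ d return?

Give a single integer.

Answer: 13

Derivation:
Initial committed: {a=8, b=2, c=14, d=14}
Op 1: BEGIN: in_txn=True, pending={}
Op 2: UPDATE d=13 (pending; pending now {d=13})
Op 3: COMMIT: merged ['d'] into committed; committed now {a=8, b=2, c=14, d=13}
After op 3: visible(d) = 13 (pending={}, committed={a=8, b=2, c=14, d=13})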